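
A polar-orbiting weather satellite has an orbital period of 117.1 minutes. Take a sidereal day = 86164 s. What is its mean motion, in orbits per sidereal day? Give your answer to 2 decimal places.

12.26

T = 117.1 min = 7026.0 s.
Orbits per sidereal day = 86164 / 7026.0 = 12.264.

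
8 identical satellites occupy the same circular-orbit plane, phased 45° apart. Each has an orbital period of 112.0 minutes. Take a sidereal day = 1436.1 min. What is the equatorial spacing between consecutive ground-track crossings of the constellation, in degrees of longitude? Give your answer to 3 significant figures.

3.51°

T = 112.0 min = 6720.0 s.
Single-satellite node shift = (6720.0/86166) × 360° = 28.08°.
With 8 satellites evenly phased, successive equator crossings are 28.08/8 = 3.510° apart.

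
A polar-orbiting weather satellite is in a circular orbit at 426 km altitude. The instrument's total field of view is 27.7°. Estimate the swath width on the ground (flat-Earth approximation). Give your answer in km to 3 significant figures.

210 km

Half-angle = 27.7°/2 = 13.85°.
Swath width ≈ 2h·tan(θ/2) = 2 × 426 × tan(13.85°) = 210.1 km.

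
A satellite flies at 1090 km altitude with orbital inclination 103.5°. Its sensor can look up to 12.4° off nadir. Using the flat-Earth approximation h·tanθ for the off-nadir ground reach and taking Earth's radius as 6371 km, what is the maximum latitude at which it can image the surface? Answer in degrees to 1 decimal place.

78.7°

Retrograde orbit: the ground track reaches ±(180° − i) = ±(180 − 103.5) = ±76.5°.
Sensor half-swath on the ground ≈ 1090·tan(12.4°) = 240 km = 2.16° of latitude.
Maximum observable latitude ≈ 76.5 + 2.16 = 78.7°.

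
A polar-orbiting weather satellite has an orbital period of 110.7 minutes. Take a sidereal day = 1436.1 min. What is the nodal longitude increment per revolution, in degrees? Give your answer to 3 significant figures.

T = 110.7 min = 6642.0 s.
During one orbit Earth rotates (6642.0 / 86166) × 360° = 27.75°.

27.8°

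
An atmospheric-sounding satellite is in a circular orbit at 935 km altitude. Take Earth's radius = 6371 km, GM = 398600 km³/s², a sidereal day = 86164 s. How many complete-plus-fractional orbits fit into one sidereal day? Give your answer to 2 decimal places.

Semi-major axis a = 6371 + 935 = 7306 km. Period T = 2π√(a³/μ) = 2π√(7306³/398600) = 6214.9 s = 103.58 min.
Orbits per sidereal day = 86164 / 6214.9 = 13.864.

13.86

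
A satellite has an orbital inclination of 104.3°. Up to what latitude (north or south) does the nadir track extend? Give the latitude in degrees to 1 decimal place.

Retrograde orbit: the ground track reaches ±(180° − i) = ±(180 − 104.3) = ±75.7°.

75.7°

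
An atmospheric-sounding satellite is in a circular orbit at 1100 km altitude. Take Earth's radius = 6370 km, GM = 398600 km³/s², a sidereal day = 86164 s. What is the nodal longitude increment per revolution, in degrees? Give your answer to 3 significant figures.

Semi-major axis a = 6370 + 1100 = 7470 km. Period T = 2π√(a³/μ) = 2π√(7470³/398600) = 6425.3 s = 107.09 min.
During one orbit Earth rotates (6425.3 / 86164) × 360° = 26.85°.

26.8°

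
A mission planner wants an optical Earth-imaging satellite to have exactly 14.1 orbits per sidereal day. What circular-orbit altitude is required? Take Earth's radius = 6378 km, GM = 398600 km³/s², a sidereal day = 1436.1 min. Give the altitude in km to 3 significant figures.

846 km

Required period T = 86166 / 14.1 = 6111.1 s.
From T = 2π√(a³/μ): a = (μ T²/4π²)^(1/3) = (398600 × 6111.1² / 4π²)^(1/3) = 7224 km.
Altitude h = a − R = 7224 − 6378 = 846 km.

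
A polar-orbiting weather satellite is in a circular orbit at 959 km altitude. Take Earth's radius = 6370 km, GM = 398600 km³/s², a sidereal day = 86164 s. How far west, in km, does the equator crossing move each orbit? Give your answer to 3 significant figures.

Semi-major axis a = 6370 + 959 = 7329 km. Period T = 2π√(a³/μ) = 2π√(7329³/398600) = 6244.2 s = 104.07 min.
During one orbit Earth rotates (6244.2 / 86164) × 360° = 26.09°.
At the equator that is 26.09° × (2π·6370/360) km/° = 26.09 × 111.2 = 2900 km.

2900 km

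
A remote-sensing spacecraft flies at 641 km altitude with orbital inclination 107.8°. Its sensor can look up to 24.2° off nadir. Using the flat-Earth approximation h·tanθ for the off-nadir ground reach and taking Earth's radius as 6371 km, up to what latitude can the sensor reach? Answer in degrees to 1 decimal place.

Retrograde orbit: the ground track reaches ±(180° − i) = ±(180 − 107.8) = ±72.2°.
Sensor half-swath on the ground ≈ 641·tan(24.2°) = 288 km = 2.59° of latitude.
Maximum observable latitude ≈ 72.2 + 2.59 = 74.8°.

74.8°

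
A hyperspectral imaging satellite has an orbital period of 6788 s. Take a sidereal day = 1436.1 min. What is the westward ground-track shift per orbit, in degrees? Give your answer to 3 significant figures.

During one orbit Earth rotates (6788.0 / 86166) × 360° = 28.36°.

28.4°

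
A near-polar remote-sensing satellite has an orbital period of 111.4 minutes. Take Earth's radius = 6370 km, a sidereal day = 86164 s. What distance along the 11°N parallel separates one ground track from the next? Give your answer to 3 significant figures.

3050 km

T = 111.4 min = 6684.0 s.
Node shift per orbit = (6684.0/86164) × 360° = 27.93°.
Equatorial spacing = 27.93 × 111.2 km/° = 3105 km.
At 11° latitude, spacing = 3105 × cos(11°) = 3048 km.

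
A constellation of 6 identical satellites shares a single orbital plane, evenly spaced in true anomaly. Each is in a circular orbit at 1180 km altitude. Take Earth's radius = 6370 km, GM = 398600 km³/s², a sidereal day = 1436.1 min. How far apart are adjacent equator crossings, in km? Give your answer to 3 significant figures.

505 km

Semi-major axis a = 6370 + 1180 = 7550 km. Period T = 2π√(a³/μ) = 2π√(7550³/398600) = 6528.8 s = 108.81 min.
Single-satellite node shift = (6528.8/86166) × 360° = 27.28°.
With 6 satellites evenly phased, successive equator crossings are 27.28/6 = 4.546° apart.
That is 4.546 × 111.2 = 505 km at the equator.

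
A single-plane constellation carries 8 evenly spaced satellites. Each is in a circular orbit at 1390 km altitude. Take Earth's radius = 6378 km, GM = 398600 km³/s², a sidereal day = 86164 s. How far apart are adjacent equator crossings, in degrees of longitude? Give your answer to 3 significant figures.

Semi-major axis a = 6378 + 1390 = 7768 km. Period T = 2π√(a³/μ) = 2π√(7768³/398600) = 6813.6 s = 113.56 min.
Single-satellite node shift = (6813.6/86164) × 360° = 28.47°.
With 8 satellites evenly phased, successive equator crossings are 28.47/8 = 3.558° apart.

3.56°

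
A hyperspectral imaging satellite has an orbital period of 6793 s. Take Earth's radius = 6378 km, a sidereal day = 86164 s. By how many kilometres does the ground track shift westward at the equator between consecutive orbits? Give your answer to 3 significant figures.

During one orbit Earth rotates (6793.0 / 86164) × 360° = 28.38°.
At the equator that is 28.38° × (2π·6378/360) km/° = 28.38 × 111.3 = 3159 km.

3160 km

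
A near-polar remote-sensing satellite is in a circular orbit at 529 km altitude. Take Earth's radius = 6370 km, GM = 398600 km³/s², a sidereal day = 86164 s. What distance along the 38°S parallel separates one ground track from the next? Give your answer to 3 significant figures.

Semi-major axis a = 6370 + 529 = 6899 km. Period T = 2π√(a³/μ) = 2π√(6899³/398600) = 5702.8 s = 95.05 min.
Node shift per orbit = (5702.8/86164) × 360° = 23.83°.
Equatorial spacing = 23.83 × 111.2 km/° = 2649 km.
At 38° latitude, spacing = 2649 × cos(38°) = 2087 km.

2090 km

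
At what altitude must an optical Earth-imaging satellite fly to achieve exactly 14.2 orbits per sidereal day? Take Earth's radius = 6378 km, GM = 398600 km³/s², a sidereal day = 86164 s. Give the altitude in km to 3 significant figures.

812 km

Required period T = 86164 / 14.2 = 6067.9 s.
From T = 2π√(a³/μ): a = (μ T²/4π²)^(1/3) = (398600 × 6067.9² / 4π²)^(1/3) = 7190 km.
Altitude h = a − R = 7190 − 6378 = 812 km.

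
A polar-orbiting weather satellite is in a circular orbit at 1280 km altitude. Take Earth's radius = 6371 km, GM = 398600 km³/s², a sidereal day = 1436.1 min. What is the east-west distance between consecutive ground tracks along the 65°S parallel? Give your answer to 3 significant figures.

1310 km

Semi-major axis a = 6371 + 1280 = 7651 km. Period T = 2π√(a³/μ) = 2π√(7651³/398600) = 6660.2 s = 111.00 min.
Node shift per orbit = (6660.2/86166) × 360° = 27.83°.
Equatorial spacing = 27.83 × 111.2 km/° = 3094 km.
At 65° latitude, spacing = 3094 × cos(65°) = 1308 km.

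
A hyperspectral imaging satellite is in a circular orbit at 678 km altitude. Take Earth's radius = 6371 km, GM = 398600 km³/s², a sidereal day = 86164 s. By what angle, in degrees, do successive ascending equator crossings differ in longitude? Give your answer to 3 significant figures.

24.6°

Semi-major axis a = 6371 + 678 = 7049 km. Period T = 2π√(a³/μ) = 2π√(7049³/398600) = 5889.8 s = 98.16 min.
During one orbit Earth rotates (5889.8 / 86164) × 360° = 24.61°.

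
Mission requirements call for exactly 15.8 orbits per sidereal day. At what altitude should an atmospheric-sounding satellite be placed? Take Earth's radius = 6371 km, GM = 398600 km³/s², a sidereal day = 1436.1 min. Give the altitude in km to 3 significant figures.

Required period T = 86166 / 15.8 = 5453.5 s.
From T = 2π√(a³/μ): a = (μ T²/4π²)^(1/3) = (398600 × 5453.5² / 4π²)^(1/3) = 6696 km.
Altitude h = a − R = 6696 − 6371 = 325 km.

325 km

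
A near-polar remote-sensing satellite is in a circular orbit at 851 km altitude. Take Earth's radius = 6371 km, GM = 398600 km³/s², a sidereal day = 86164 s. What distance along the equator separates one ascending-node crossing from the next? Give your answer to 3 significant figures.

2840 km

Semi-major axis a = 6371 + 851 = 7222 km. Period T = 2π√(a³/μ) = 2π√(7222³/398600) = 6108.0 s = 101.80 min.
During one orbit Earth rotates (6108.0 / 86164) × 360° = 25.52°.
At the equator that is 25.52° × (2π·6371/360) km/° = 25.52 × 111.2 = 2838 km.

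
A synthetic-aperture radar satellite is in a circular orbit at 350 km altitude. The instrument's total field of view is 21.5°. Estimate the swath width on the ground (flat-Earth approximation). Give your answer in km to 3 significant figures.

133 km

Half-angle = 21.5°/2 = 10.75°.
Swath width ≈ 2h·tan(θ/2) = 2 × 350 × tan(10.75°) = 132.9 km.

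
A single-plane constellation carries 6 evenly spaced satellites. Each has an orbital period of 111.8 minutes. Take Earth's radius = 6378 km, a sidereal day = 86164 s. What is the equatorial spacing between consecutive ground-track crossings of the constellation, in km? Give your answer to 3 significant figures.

T = 111.8 min = 6708.0 s.
Single-satellite node shift = (6708.0/86164) × 360° = 28.03°.
With 6 satellites evenly phased, successive equator crossings are 28.03/6 = 4.671° apart.
That is 4.671 × 111.3 = 520 km at the equator.

520 km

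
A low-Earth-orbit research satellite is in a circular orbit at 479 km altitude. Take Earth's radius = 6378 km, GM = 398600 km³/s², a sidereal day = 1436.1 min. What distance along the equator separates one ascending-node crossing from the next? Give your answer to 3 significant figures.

2630 km

Semi-major axis a = 6378 + 479 = 6857 km. Period T = 2π√(a³/μ) = 2π√(6857³/398600) = 5650.8 s = 94.18 min.
During one orbit Earth rotates (5650.8 / 86166) × 360° = 23.61°.
At the equator that is 23.61° × (2π·6378/360) km/° = 23.61 × 111.3 = 2628 km.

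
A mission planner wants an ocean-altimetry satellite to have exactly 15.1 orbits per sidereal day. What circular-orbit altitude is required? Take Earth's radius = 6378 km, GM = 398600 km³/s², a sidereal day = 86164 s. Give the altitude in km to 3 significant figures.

524 km

Required period T = 86164 / 15.1 = 5706.2 s.
From T = 2π√(a³/μ): a = (μ T²/4π²)^(1/3) = (398600 × 5706.2² / 4π²)^(1/3) = 6902 km.
Altitude h = a − R = 6902 − 6378 = 524 km.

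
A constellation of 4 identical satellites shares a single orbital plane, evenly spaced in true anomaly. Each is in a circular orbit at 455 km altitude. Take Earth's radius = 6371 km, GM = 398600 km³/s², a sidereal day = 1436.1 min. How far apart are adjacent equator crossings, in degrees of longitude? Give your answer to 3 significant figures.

5.86°

Semi-major axis a = 6371 + 455 = 6826 km. Period T = 2π√(a³/μ) = 2π√(6826³/398600) = 5612.6 s = 93.54 min.
Single-satellite node shift = (5612.6/86166) × 360° = 23.45°.
With 4 satellites evenly phased, successive equator crossings are 23.45/4 = 5.862° apart.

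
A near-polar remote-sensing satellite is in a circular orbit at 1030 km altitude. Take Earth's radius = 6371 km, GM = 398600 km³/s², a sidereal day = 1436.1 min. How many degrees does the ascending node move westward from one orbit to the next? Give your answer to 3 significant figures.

26.5°

Semi-major axis a = 6371 + 1030 = 7401 km. Period T = 2π√(a³/μ) = 2π√(7401³/398600) = 6336.5 s = 105.61 min.
During one orbit Earth rotates (6336.5 / 86166) × 360° = 26.47°.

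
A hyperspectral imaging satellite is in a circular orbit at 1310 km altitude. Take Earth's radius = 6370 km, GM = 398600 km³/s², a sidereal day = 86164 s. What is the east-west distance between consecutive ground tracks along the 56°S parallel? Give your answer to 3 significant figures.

Semi-major axis a = 6370 + 1310 = 7680 km. Period T = 2π√(a³/μ) = 2π√(7680³/398600) = 6698.1 s = 111.64 min.
Node shift per orbit = (6698.1/86164) × 360° = 27.99°.
Equatorial spacing = 27.99 × 111.2 km/° = 3111 km.
At 56° latitude, spacing = 3111 × cos(56°) = 1740 km.

1740 km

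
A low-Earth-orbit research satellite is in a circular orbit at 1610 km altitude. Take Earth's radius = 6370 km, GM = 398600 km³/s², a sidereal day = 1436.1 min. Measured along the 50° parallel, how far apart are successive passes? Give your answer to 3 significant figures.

Semi-major axis a = 6370 + 1610 = 7980 km. Period T = 2π√(a³/μ) = 2π√(7980³/398600) = 7094.4 s = 118.24 min.
Node shift per orbit = (7094.4/86166) × 360° = 29.64°.
Equatorial spacing = 29.64 × 111.2 km/° = 3295 km.
At 50° latitude, spacing = 3295 × cos(50°) = 2118 km.

2120 km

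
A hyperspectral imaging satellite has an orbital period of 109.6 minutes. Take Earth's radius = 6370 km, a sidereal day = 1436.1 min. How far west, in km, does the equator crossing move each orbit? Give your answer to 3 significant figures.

T = 109.6 min = 6576.0 s.
During one orbit Earth rotates (6576.0 / 86166) × 360° = 27.47°.
At the equator that is 27.47° × (2π·6370/360) km/° = 27.47 × 111.2 = 3055 km.

3050 km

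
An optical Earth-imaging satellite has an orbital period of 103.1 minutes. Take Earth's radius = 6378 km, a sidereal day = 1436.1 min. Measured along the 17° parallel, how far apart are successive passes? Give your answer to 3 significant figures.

2750 km

T = 103.1 min = 6186.0 s.
Node shift per orbit = (6186.0/86166) × 360° = 25.84°.
Equatorial spacing = 25.84 × 111.3 km/° = 2877 km.
At 17° latitude, spacing = 2877 × cos(17°) = 2751 km.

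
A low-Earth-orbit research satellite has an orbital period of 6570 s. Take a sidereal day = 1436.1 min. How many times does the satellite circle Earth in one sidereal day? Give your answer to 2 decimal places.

13.12

Orbits per sidereal day = 86166 / 6570.0 = 13.115.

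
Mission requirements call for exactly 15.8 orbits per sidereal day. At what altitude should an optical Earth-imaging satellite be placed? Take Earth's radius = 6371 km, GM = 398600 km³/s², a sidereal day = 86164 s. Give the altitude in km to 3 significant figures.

325 km

Required period T = 86164 / 15.8 = 5453.4 s.
From T = 2π√(a³/μ): a = (μ T²/4π²)^(1/3) = (398600 × 5453.4² / 4π²)^(1/3) = 6696 km.
Altitude h = a − R = 6696 − 6371 = 325 km.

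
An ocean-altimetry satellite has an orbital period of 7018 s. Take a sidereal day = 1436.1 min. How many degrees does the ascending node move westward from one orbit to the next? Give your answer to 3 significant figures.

29.3°

During one orbit Earth rotates (7018.0 / 86166) × 360° = 29.32°.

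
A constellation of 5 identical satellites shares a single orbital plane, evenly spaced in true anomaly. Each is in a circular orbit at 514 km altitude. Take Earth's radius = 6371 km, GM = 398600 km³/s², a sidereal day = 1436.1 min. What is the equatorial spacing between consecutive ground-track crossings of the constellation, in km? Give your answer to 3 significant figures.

Semi-major axis a = 6371 + 514 = 6885 km. Period T = 2π√(a³/μ) = 2π√(6885³/398600) = 5685.5 s = 94.76 min.
Single-satellite node shift = (5685.5/86166) × 360° = 23.75°.
With 5 satellites evenly phased, successive equator crossings are 23.75/5 = 4.751° apart.
That is 4.751 × 111.2 = 528 km at the equator.

528 km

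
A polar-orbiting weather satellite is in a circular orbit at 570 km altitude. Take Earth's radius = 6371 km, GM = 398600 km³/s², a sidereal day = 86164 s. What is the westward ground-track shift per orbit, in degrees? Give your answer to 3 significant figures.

24.0°

Semi-major axis a = 6371 + 570 = 6941 km. Period T = 2π√(a³/μ) = 2π√(6941³/398600) = 5755.0 s = 95.92 min.
During one orbit Earth rotates (5755.0 / 86164) × 360° = 24.04°.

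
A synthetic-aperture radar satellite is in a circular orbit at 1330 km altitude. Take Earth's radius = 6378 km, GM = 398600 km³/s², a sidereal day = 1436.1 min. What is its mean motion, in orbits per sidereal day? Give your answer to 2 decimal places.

12.79

Semi-major axis a = 6378 + 1330 = 7708 km. Period T = 2π√(a³/μ) = 2π√(7708³/398600) = 6734.8 s = 112.25 min.
Orbits per sidereal day = 86166 / 6734.8 = 12.794.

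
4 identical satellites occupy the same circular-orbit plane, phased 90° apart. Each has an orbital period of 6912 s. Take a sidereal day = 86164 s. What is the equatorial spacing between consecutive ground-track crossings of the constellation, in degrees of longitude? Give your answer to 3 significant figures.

7.22°

Single-satellite node shift = (6912.0/86164) × 360° = 28.88°.
With 4 satellites evenly phased, successive equator crossings are 28.88/4 = 7.220° apart.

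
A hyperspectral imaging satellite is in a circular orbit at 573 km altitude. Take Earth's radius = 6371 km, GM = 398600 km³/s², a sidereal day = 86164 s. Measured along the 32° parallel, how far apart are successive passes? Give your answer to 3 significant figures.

2270 km

Semi-major axis a = 6371 + 573 = 6944 km. Period T = 2π√(a³/μ) = 2π√(6944³/398600) = 5758.7 s = 95.98 min.
Node shift per orbit = (5758.7/86164) × 360° = 24.06°.
Equatorial spacing = 24.06 × 111.2 km/° = 2675 km.
At 32° latitude, spacing = 2675 × cos(32°) = 2269 km.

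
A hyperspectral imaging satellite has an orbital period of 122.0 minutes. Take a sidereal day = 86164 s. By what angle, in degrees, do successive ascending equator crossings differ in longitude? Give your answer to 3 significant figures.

T = 122.0 min = 7320.0 s.
During one orbit Earth rotates (7320.0 / 86164) × 360° = 30.58°.

30.6°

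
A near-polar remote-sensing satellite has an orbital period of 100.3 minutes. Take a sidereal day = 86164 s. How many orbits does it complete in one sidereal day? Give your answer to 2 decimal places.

T = 100.3 min = 6018.0 s.
Orbits per sidereal day = 86164 / 6018.0 = 14.318.

14.32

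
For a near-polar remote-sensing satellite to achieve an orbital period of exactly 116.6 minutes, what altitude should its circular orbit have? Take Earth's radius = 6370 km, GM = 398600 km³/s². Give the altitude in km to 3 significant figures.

T = 116.6 min = 6996.0 s.
From T = 2π√(a³/μ): a = (μ T²/4π²)^(1/3) = (398600 × 6996.0² / 4π²)^(1/3) = 7906 km.
Altitude h = a − R = 7906 − 6370 = 1536 km.

1540 km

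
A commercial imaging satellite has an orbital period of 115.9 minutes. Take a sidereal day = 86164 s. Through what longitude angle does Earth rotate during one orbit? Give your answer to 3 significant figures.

T = 115.9 min = 6954.0 s.
During one orbit Earth rotates (6954.0 / 86164) × 360° = 29.05°.

29.1°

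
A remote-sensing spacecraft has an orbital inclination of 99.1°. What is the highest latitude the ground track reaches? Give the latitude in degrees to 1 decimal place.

80.9°

Retrograde orbit: the ground track reaches ±(180° − i) = ±(180 − 99.1) = ±80.9°.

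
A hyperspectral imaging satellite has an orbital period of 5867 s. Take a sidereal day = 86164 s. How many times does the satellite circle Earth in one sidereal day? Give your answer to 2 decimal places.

14.69

Orbits per sidereal day = 86164 / 5867.0 = 14.686.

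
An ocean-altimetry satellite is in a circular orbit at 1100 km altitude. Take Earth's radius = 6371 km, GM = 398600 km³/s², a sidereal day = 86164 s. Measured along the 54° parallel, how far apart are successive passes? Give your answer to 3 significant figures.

Semi-major axis a = 6371 + 1100 = 7471 km. Period T = 2π√(a³/μ) = 2π√(7471³/398600) = 6426.6 s = 107.11 min.
Node shift per orbit = (6426.6/86164) × 360° = 26.85°.
Equatorial spacing = 26.85 × 111.2 km/° = 2986 km.
At 54° latitude, spacing = 2986 × cos(54°) = 1755 km.

1750 km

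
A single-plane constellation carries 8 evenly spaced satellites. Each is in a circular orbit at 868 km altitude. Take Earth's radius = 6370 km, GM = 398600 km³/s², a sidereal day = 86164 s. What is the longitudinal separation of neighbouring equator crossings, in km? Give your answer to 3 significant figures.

356 km

Semi-major axis a = 6370 + 868 = 7238 km. Period T = 2π√(a³/μ) = 2π√(7238³/398600) = 6128.3 s = 102.14 min.
Single-satellite node shift = (6128.3/86164) × 360° = 25.60°.
With 8 satellites evenly phased, successive equator crossings are 25.60/8 = 3.201° apart.
That is 3.201 × 111.2 = 356 km at the equator.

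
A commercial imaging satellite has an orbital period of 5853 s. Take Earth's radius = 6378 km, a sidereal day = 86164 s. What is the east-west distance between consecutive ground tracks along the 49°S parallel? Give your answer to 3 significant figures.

1790 km

Node shift per orbit = (5853.0/86164) × 360° = 24.45°.
Equatorial spacing = 24.45 × 111.3 km/° = 2722 km.
At 49° latitude, spacing = 2722 × cos(49°) = 1786 km.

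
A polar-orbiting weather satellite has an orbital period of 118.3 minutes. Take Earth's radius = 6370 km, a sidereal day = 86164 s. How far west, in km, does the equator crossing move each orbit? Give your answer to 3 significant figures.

T = 118.3 min = 7098.0 s.
During one orbit Earth rotates (7098.0 / 86164) × 360° = 29.66°.
At the equator that is 29.66° × (2π·6370/360) km/° = 29.66 × 111.2 = 3297 km.

3300 km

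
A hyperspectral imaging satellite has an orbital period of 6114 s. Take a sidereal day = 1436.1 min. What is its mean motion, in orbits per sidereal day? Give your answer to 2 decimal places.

14.09

Orbits per sidereal day = 86166 / 6114.0 = 14.093.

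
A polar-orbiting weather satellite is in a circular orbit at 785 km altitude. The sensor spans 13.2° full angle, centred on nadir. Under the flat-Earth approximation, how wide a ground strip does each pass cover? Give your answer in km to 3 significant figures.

Half-angle = 13.2°/2 = 6.6°.
Swath width ≈ 2h·tan(θ/2) = 2 × 785 × tan(6.6°) = 181.7 km.

182 km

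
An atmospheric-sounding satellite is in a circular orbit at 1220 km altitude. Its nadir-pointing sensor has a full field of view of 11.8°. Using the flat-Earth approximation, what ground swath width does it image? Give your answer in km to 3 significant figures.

252 km

Half-angle = 11.8°/2 = 5.9°.
Swath width ≈ 2h·tan(θ/2) = 2 × 1220 × tan(5.9°) = 252.1 km.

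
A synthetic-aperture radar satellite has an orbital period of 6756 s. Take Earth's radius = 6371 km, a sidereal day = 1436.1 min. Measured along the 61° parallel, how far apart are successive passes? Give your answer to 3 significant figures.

1520 km

Node shift per orbit = (6756.0/86166) × 360° = 28.23°.
Equatorial spacing = 28.23 × 111.2 km/° = 3139 km.
At 61° latitude, spacing = 3139 × cos(61°) = 1522 km.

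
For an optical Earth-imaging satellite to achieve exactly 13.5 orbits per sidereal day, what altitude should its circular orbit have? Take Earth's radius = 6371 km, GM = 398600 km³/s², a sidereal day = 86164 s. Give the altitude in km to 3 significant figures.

1070 km

Required period T = 86164 / 13.5 = 6382.5 s.
From T = 2π√(a³/μ): a = (μ T²/4π²)^(1/3) = (398600 × 6382.5² / 4π²)^(1/3) = 7437 km.
Altitude h = a − R = 7437 − 6371 = 1066 km.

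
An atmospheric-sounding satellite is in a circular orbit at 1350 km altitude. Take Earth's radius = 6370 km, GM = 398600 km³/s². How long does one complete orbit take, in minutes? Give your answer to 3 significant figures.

113 min

Semi-major axis a = 6370 + 1350 = 7720 km. Period T = 2π√(a³/μ) = 2π√(7720³/398600) = 6750.5 s = 112.51 min.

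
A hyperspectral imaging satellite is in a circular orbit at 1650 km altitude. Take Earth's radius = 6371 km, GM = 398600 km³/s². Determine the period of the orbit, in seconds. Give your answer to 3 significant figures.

7150 seconds

Semi-major axis a = 6371 + 1650 = 8021 km. Period T = 2π√(a³/μ) = 2π√(8021³/398600) = 7149.1 s = 119.15 min.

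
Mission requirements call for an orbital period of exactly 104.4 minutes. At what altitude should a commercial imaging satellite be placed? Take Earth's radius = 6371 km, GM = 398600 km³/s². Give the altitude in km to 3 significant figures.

973 km

T = 104.4 min = 6264.0 s.
From T = 2π√(a³/μ): a = (μ T²/4π²)^(1/3) = (398600 × 6264.0² / 4π²)^(1/3) = 7344 km.
Altitude h = a − R = 7344 − 6371 = 973 km.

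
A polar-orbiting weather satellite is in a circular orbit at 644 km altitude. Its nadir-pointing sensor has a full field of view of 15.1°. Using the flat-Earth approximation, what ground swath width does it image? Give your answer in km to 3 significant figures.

Half-angle = 15.1°/2 = 7.55°.
Swath width ≈ 2h·tan(θ/2) = 2 × 644 × tan(7.55°) = 170.7 km.

171 km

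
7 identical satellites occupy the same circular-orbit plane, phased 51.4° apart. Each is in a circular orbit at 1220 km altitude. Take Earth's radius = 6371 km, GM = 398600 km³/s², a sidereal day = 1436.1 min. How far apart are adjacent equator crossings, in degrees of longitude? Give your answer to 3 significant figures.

3.93°

Semi-major axis a = 6371 + 1220 = 7591 km. Period T = 2π√(a³/μ) = 2π√(7591³/398600) = 6582.0 s = 109.70 min.
Single-satellite node shift = (6582.0/86166) × 360° = 27.50°.
With 7 satellites evenly phased, successive equator crossings are 27.50/7 = 3.929° apart.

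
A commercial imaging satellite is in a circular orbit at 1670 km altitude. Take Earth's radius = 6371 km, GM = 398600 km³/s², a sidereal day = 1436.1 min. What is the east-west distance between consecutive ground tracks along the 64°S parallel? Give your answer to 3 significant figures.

1460 km

Semi-major axis a = 6371 + 1670 = 8041 km. Period T = 2π√(a³/μ) = 2π√(8041³/398600) = 7175.9 s = 119.60 min.
Node shift per orbit = (7175.9/86166) × 360° = 29.98°.
Equatorial spacing = 29.98 × 111.2 km/° = 3334 km.
At 64° latitude, spacing = 3334 × cos(64°) = 1461 km.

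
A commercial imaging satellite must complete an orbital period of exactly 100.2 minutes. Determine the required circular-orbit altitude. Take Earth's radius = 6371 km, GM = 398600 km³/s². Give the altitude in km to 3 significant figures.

775 km

T = 100.2 min = 6012.0 s.
From T = 2π√(a³/μ): a = (μ T²/4π²)^(1/3) = (398600 × 6012.0² / 4π²)^(1/3) = 7146 km.
Altitude h = a − R = 7146 − 6371 = 775 km.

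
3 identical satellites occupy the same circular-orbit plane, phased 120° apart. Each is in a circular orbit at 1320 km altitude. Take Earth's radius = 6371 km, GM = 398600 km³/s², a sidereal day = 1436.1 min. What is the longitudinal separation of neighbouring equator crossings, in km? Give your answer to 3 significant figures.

Semi-major axis a = 6371 + 1320 = 7691 km. Period T = 2π√(a³/μ) = 2π√(7691³/398600) = 6712.5 s = 111.88 min.
Single-satellite node shift = (6712.5/86166) × 360° = 28.04°.
With 3 satellites evenly phased, successive equator crossings are 28.04/3 = 9.348° apart.
That is 9.348 × 111.2 = 1039 km at the equator.

1040 km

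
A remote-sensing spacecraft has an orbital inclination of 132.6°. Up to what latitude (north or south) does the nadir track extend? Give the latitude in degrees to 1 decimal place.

47.4°

Retrograde orbit: the ground track reaches ±(180° − i) = ±(180 − 132.6) = ±47.4°.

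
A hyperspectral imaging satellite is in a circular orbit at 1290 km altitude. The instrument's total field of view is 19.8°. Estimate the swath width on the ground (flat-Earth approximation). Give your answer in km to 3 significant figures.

450 km

Half-angle = 19.8°/2 = 9.9°.
Swath width ≈ 2h·tan(θ/2) = 2 × 1290 × tan(9.9°) = 450.3 km.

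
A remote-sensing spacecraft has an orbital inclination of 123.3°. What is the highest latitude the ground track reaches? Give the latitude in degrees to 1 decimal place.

56.7°

Retrograde orbit: the ground track reaches ±(180° − i) = ±(180 − 123.3) = ±56.7°.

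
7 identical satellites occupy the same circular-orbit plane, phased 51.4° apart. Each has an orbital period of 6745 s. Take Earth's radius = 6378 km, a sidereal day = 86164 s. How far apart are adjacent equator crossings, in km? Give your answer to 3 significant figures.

Single-satellite node shift = (6745.0/86164) × 360° = 28.18°.
With 7 satellites evenly phased, successive equator crossings are 28.18/7 = 4.026° apart.
That is 4.026 × 111.3 = 448 km at the equator.

448 km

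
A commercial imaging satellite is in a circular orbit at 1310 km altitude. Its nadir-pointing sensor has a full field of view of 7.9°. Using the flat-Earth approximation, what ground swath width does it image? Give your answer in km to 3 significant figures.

181 km

Half-angle = 7.9°/2 = 3.95°.
Swath width ≈ 2h·tan(θ/2) = 2 × 1310 × tan(3.95°) = 180.9 km.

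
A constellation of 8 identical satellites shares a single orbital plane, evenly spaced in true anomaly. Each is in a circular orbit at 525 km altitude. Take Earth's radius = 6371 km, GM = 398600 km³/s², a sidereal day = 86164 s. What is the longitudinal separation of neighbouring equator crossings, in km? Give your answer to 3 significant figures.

Semi-major axis a = 6371 + 525 = 6896 km. Period T = 2π√(a³/μ) = 2π√(6896³/398600) = 5699.1 s = 94.99 min.
Single-satellite node shift = (5699.1/86164) × 360° = 23.81°.
With 8 satellites evenly phased, successive equator crossings are 23.81/8 = 2.976° apart.
That is 2.976 × 111.2 = 331 km at the equator.

331 km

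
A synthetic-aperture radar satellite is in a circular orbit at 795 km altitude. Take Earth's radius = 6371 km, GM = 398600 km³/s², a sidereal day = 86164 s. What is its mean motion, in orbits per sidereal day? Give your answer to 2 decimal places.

Semi-major axis a = 6371 + 795 = 7166 km. Period T = 2π√(a³/μ) = 2π√(7166³/398600) = 6037.1 s = 100.62 min.
Orbits per sidereal day = 86164 / 6037.1 = 14.272.

14.27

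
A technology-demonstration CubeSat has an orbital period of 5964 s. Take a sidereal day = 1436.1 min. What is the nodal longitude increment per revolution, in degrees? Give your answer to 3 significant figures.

24.9°

During one orbit Earth rotates (5964.0 / 86166) × 360° = 24.92°.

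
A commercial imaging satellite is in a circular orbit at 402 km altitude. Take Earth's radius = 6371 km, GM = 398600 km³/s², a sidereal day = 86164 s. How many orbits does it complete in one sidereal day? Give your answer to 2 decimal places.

Semi-major axis a = 6371 + 402 = 6773 km. Period T = 2π√(a³/μ) = 2π√(6773³/398600) = 5547.3 s = 92.46 min.
Orbits per sidereal day = 86164 / 5547.3 = 15.533.

15.53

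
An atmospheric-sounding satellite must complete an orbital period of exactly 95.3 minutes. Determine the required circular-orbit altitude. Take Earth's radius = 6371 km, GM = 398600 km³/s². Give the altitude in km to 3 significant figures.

540 km

T = 95.3 min = 5718.0 s.
From T = 2π√(a³/μ): a = (μ T²/4π²)^(1/3) = (398600 × 5718.0² / 4π²)^(1/3) = 6911 km.
Altitude h = a − R = 6911 − 6371 = 540 km.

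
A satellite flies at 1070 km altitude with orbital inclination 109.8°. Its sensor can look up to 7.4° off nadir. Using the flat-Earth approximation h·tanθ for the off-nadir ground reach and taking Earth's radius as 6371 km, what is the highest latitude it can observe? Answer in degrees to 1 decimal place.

Retrograde orbit: the ground track reaches ±(180° − i) = ±(180 − 109.8) = ±70.2°.
Sensor half-swath on the ground ≈ 1070·tan(7.4°) = 139 km = 1.25° of latitude.
Maximum observable latitude ≈ 70.2 + 1.25 = 71.4°.

71.4°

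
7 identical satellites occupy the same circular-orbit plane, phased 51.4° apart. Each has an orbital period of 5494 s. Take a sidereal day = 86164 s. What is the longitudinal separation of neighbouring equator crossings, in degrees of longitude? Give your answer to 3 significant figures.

Single-satellite node shift = (5494.0/86164) × 360° = 22.95°.
With 7 satellites evenly phased, successive equator crossings are 22.95/7 = 3.279° apart.

3.28°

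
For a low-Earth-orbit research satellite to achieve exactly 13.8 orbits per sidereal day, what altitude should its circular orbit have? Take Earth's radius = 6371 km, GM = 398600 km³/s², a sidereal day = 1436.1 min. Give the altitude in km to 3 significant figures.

958 km

Required period T = 86166 / 13.8 = 6243.9 s.
From T = 2π√(a³/μ): a = (μ T²/4π²)^(1/3) = (398600 × 6243.9² / 4π²)^(1/3) = 7329 km.
Altitude h = a − R = 7329 − 6371 = 958 km.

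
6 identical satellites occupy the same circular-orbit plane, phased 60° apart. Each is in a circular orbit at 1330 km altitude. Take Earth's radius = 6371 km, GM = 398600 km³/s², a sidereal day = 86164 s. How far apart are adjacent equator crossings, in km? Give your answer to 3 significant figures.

521 km

Semi-major axis a = 6371 + 1330 = 7701 km. Period T = 2π√(a³/μ) = 2π√(7701³/398600) = 6725.6 s = 112.09 min.
Single-satellite node shift = (6725.6/86164) × 360° = 28.10°.
With 6 satellites evenly phased, successive equator crossings are 28.10/6 = 4.683° apart.
That is 4.683 × 111.2 = 521 km at the equator.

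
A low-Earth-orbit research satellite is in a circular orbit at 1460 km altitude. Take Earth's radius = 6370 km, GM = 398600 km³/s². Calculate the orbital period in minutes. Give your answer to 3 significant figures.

115 min

Semi-major axis a = 6370 + 1460 = 7830 km. Period T = 2π√(a³/μ) = 2π√(7830³/398600) = 6895.3 s = 114.92 min.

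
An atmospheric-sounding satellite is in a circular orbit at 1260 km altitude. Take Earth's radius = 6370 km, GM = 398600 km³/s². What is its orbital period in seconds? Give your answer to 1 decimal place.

Semi-major axis a = 6370 + 1260 = 7630 km. Period T = 2π√(a³/μ) = 2π√(7630³/398600) = 6632.8 s = 110.55 min.

6632.8 seconds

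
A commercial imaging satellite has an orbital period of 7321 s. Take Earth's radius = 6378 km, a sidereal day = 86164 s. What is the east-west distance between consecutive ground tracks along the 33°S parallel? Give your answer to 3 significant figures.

2860 km

Node shift per orbit = (7321.0/86164) × 360° = 30.59°.
Equatorial spacing = 30.59 × 111.3 km/° = 3405 km.
At 33° latitude, spacing = 3405 × cos(33°) = 2856 km.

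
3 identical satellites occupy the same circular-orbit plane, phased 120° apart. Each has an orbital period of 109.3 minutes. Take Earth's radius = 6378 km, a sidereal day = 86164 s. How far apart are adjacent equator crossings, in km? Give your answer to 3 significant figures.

1020 km

T = 109.3 min = 6558.0 s.
Single-satellite node shift = (6558.0/86164) × 360° = 27.40°.
With 3 satellites evenly phased, successive equator crossings are 27.40/3 = 9.133° apart.
That is 9.133 × 111.3 = 1017 km at the equator.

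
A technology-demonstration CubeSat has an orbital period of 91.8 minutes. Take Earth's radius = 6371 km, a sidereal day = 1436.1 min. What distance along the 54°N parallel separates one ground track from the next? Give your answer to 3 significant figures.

1500 km

T = 91.8 min = 5508.0 s.
Node shift per orbit = (5508.0/86166) × 360° = 23.01°.
Equatorial spacing = 23.01 × 111.2 km/° = 2559 km.
At 54° latitude, spacing = 2559 × cos(54°) = 1504 km.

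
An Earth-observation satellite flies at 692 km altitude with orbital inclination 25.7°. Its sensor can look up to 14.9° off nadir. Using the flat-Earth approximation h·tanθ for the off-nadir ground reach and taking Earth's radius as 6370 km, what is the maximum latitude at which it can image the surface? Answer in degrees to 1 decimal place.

For a prograde orbit the ground track reaches latitude ±i = ±25.7°.
Sensor half-swath on the ground ≈ 692·tan(14.9°) = 184 km = 1.66° of latitude.
Maximum observable latitude ≈ 25.7 + 1.66 = 27.4°.

27.4°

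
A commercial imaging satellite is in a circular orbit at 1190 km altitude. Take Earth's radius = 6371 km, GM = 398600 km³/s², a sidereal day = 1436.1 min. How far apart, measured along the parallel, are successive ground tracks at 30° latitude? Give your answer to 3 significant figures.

2630 km

Semi-major axis a = 6371 + 1190 = 7561 km. Period T = 2π√(a³/μ) = 2π√(7561³/398600) = 6543.0 s = 109.05 min.
Node shift per orbit = (6543.0/86166) × 360° = 27.34°.
Equatorial spacing = 27.34 × 111.2 km/° = 3040 km.
At 30° latitude, spacing = 3040 × cos(30°) = 2632 km.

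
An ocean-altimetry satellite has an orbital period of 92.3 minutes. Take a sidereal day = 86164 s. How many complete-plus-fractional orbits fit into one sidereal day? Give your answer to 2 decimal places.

T = 92.3 min = 5538.0 s.
Orbits per sidereal day = 86164 / 5538.0 = 15.559.

15.56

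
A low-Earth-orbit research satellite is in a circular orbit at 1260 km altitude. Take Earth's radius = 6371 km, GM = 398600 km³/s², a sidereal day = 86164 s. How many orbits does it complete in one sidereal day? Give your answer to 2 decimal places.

Semi-major axis a = 6371 + 1260 = 7631 km. Period T = 2π√(a³/μ) = 2π√(7631³/398600) = 6634.1 s = 110.57 min.
Orbits per sidereal day = 86164 / 6634.1 = 12.988.

12.99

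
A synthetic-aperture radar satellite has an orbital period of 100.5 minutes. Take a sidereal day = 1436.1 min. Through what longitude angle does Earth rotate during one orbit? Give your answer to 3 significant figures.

T = 100.5 min = 6030.0 s.
During one orbit Earth rotates (6030.0 / 86166) × 360° = 25.19°.

25.2°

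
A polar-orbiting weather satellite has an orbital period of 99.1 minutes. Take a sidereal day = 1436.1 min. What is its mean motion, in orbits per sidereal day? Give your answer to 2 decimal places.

T = 99.1 min = 5946.0 s.
Orbits per sidereal day = 86166 / 5946.0 = 14.491.

14.49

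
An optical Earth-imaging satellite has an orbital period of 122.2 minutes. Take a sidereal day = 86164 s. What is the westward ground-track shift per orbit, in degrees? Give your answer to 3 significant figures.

30.6°

T = 122.2 min = 7332.0 s.
During one orbit Earth rotates (7332.0 / 86164) × 360° = 30.63°.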